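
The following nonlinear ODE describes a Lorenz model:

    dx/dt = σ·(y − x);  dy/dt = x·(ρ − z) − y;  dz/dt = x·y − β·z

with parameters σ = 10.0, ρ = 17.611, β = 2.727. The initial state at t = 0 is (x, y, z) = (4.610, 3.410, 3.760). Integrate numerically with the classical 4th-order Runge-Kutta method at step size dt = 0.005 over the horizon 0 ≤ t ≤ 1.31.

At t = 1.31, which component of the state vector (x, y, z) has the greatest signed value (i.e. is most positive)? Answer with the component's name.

t=0.000: state=(4.610, 3.410, 3.760)
step 1 (dt=0.005): k1=(-12.000, 60.443, 5.467), k2=(-10.189, 59.814, 6.019), k3=(-10.250, 59.872, 6.024), k4=(-8.494, 59.297, 6.574); state += dt/6·(k1+2k2+2k3+k4)
t=0.005: state=(4.559, 3.709, 3.790)
t=0.010: state=(4.525, 4.003, 3.826)
t=0.015: state=(4.506, 4.293, 3.867)
continuing one RK4 step at a time; state shown every 10 steps (Δt=0.05):
t=0.050: state=(4.754, 6.278, 4.328)
t=0.100: state=(5.976, 9.240, 5.718)
t=0.150: state=(7.926, 12.348, 8.520)
t=0.200: state=(10.225, 14.739, 13.279)
t=0.250: state=(12.095, 14.660, 19.472)
t=0.300: state=(12.447, 11.103, 24.602)
t=0.350: state=(10.812, 5.920, 26.145)
t=0.400: state=(7.980, 1.986, 24.498)
t=0.450: state=(5.164, 0.111, 21.662)
t=0.500: state=(3.032, -0.431, 18.861)
t=0.550: state=(1.662, -0.422, 16.409)
t=0.600: state=(0.873, -0.271, 14.297)
t=0.650: state=(0.455, -0.128, 12.469)
t=0.700: state=(0.248, -0.025, 10.878)
t=0.750: state=(0.157, 0.047, 9.492)
t=0.800: state=(0.126, 0.103, 8.282)
t=0.850: state=(0.128, 0.158, 7.227)
t=0.900: state=(0.153, 0.224, 6.307)
t=0.950: state=(0.199, 0.313, 5.506)
t=1.000: state=(0.269, 0.439, 4.808)
t=1.050: state=(0.373, 0.622, 4.203)
t=1.100: state=(0.524, 0.888, 3.683)
t=1.150: state=(0.746, 1.280, 3.246)
t=1.200: state=(1.071, 1.856, 2.898)
t=1.250: state=(1.550, 2.705, 2.668)
t=1.300: state=(2.254, 3.949, 2.623)
t=1.310: state=(2.430, 4.259, 2.647)
compare at T: x=2.430, y=4.259, z=2.647

largest component: y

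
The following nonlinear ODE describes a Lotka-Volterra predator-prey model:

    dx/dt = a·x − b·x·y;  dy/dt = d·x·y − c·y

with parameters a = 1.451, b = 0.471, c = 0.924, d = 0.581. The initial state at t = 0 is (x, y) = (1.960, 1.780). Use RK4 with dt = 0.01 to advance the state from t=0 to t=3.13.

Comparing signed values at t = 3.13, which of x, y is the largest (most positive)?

largest component: y

t=0.000: state=(1.960, 1.780)
step 1 (dt=0.01): k1=(1.201, 0.382), k2=(1.203, 0.389), k3=(1.203, 0.389), k4=(1.204, 0.396); state += dt/6·(k1+2k2+2k3+k4)
t=0.010: state=(1.972, 1.784)
t=0.020: state=(1.984, 1.788)
t=0.030: state=(1.996, 1.792)
continuing one RK4 step at a time; state shown every 20 steps (Δt=0.2):
t=0.200: state=(2.206, 1.885)
t=0.400: state=(2.450, 2.054)
t=0.600: state=(2.670, 2.299)
t=0.800: state=(2.831, 2.633)
t=1.000: state=(2.897, 3.057)
t=1.200: state=(2.838, 3.550)
t=1.400: state=(2.650, 4.064)
t=1.600: state=(2.362, 4.523)
t=1.800: state=(2.027, 4.853)
t=2.000: state=(1.701, 5.009)
t=2.200: state=(1.418, 4.988)
t=2.400: state=(1.193, 4.823)
t=2.600: state=(1.024, 4.558)
t=2.800: state=(0.905, 4.236)
t=3.000: state=(0.825, 3.892)
t=3.130: state=(0.790, 3.668)
compare at T: x=0.790, y=3.668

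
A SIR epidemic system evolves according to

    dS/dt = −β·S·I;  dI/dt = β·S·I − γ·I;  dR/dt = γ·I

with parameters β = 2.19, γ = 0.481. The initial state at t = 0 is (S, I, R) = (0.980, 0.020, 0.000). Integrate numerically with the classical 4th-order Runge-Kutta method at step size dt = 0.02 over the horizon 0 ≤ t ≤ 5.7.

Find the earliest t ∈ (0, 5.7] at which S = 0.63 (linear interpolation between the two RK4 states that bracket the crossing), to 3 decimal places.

t=0.000: state=(0.980, 0.020, 0.000)
step 1 (dt=0.02): k1=(-0.043, 0.033, 0.010), k2=(-0.044, 0.034, 0.010), k3=(-0.044, 0.034, 0.010), k4=(-0.044, 0.034, 0.010); state += dt/6·(k1+2k2+2k3+k4)
t=0.020: state=(0.979, 0.021, 0.000)
t=0.040: state=(0.978, 0.021, 0.000)
t=0.060: state=(0.977, 0.022, 0.001)
continuing one RK4 step at a time; state shown every 10 steps (Δt=0.2):
t=0.200: state=(0.970, 0.028, 0.002)
t=0.400: state=(0.956, 0.039, 0.005)
t=0.600: state=(0.937, 0.053, 0.010)
t=0.800: state=(0.912, 0.072, 0.016)
t=1.000: state=(0.879, 0.097, 0.024)
t=1.200: state=(0.837, 0.129, 0.035)
t=1.400: state=(0.785, 0.167, 0.049)
t=1.600: state=(0.723, 0.211, 0.067)
t=1.800: state=(0.652, 0.258, 0.089)
t=1.840: state=(0.637, 0.268, 0.095)
next step: t=1.860: state=(0.630, 0.273, 0.097) — S has crossed 0.63
linear interpolation between t=1.840 (0.63718) and t=1.860 (0.62967) → t≈1.859

t = 1.859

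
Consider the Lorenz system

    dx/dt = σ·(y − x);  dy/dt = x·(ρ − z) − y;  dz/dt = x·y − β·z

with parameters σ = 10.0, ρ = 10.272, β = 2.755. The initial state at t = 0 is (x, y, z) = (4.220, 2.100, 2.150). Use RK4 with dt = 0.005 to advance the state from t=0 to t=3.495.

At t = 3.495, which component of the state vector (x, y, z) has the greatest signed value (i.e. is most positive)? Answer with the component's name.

largest component: z

t=0.000: state=(4.220, 2.100, 2.150)
step 1 (dt=0.005): k1=(-21.200, 32.175, 2.939), k2=(-19.866, 31.633, 3.142), k3=(-19.913, 31.660, 3.143), k4=(-18.621, 31.143, 3.339); state += dt/6·(k1+2k2+2k3+k4)
t=0.005: state=(4.121, 2.258, 2.166)
t=0.010: state=(4.033, 2.412, 2.183)
t=0.015: state=(3.958, 2.561, 2.203)
continuing one RK4 step at a time; state shown every 40 steps (Δt=0.2):
t=0.200: state=(5.328, 7.172, 4.558)
t=0.400: state=(8.141, 8.099, 12.072)
t=0.600: state=(4.996, 2.994, 12.468)
t=0.800: state=(2.648, 2.269, 8.440)
t=1.000: state=(2.890, 3.422, 6.001)
t=1.200: state=(4.623, 5.770, 6.167)
t=1.400: state=(6.671, 7.196, 9.740)
t=1.600: state=(5.880, 4.803, 11.706)
t=1.800: state=(4.007, 3.451, 9.597)
t=2.000: state=(3.776, 4.044, 7.641)
t=2.200: state=(4.816, 5.503, 7.587)
t=2.400: state=(5.960, 6.238, 9.521)
t=2.600: state=(5.601, 5.062, 10.658)
t=2.800: state=(4.547, 4.181, 9.590)
t=3.000: state=(4.349, 4.501, 8.389)
t=3.200: state=(4.969, 5.364, 8.392)
t=3.400: state=(5.572, 5.694, 9.470)
t=3.495: state=(5.576, 5.463, 9.903)
compare at T: x=5.576, y=5.463, z=9.903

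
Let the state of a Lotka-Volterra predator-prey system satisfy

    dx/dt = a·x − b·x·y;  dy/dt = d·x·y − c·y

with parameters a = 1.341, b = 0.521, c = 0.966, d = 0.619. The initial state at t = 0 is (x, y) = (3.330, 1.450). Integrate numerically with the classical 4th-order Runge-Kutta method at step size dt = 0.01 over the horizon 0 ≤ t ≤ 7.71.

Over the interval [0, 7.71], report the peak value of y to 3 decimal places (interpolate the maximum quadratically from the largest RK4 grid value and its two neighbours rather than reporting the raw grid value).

t=0.000: state=(3.330, 1.450)
step 1 (dt=0.01): k1=(1.950, 1.588), k2=(1.942, 1.606), k3=(1.942, 1.606), k4=(1.933, 1.623); state += dt/6·(k1+2k2+2k3+k4)
t=0.010: state=(3.349, 1.466)
t=0.020: state=(3.369, 1.482)
t=0.030: state=(3.388, 1.499)
continuing one RK4 step at a time; state shown every 25 steps (Δt=0.25):
t=0.250: state=(3.737, 1.973)
t=0.500: state=(3.843, 2.800)
t=0.750: state=(3.480, 3.900)
t=1.000: state=(2.723, 4.967)
t=1.250: state=(1.904, 5.573)
t=1.500: state=(1.280, 5.583)
t=1.750: state=(0.886, 5.172)
t=2.000: state=(0.656, 4.569)
t=2.250: state=(0.528, 3.929)
t=2.500: state=(0.460, 3.329)
t=2.750: state=(0.432, 2.801)
t=3.000: state=(0.432, 2.351)
t=3.250: state=(0.456, 1.977)
t=3.500: state=(0.503, 1.672)
t=3.750: state=(0.576, 1.427)
t=4.000: state=(0.677, 1.235)
t=4.250: state=(0.814, 1.088)
t=4.500: state=(0.995, 0.982)
t=4.750: state=(1.230, 0.916)
t=5.000: state=(1.530, 0.890)
t=5.250: state=(1.904, 0.911)
t=5.500: state=(2.354, 0.994)
t=5.750: state=(2.863, 1.168)
t=6.000: state=(3.374, 1.487)
t=6.250: state=(3.762, 2.034)
t=6.500: state=(3.831, 2.891)
t=6.750: state=(3.424, 4.006)
t=7.000: state=(2.646, 5.046)
t=7.250: state=(1.838, 5.598)
t=7.500: state=(1.236, 5.559)
t=7.710: state=(0.907, 5.208)
largest grid value and its neighbours: y(7.340)=5.64510, y(7.350)=5.64577, y(7.360)=5.64556
parabola through these three points peaks at t≈7.353 with y≈5.64580

max y = 5.646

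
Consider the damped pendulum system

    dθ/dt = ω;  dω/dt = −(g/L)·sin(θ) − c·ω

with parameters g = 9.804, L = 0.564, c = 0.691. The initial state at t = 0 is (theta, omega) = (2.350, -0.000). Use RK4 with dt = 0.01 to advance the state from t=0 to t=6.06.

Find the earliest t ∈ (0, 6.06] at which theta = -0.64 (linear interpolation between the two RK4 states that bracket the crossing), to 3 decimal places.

t = 0.718

t=0.000: state=(2.350, -0.000)
step 1 (dt=0.01): k1=(-0.000, -12.368), k2=(-0.062, -12.325), k3=(-0.062, -12.329), k4=(-0.123, -12.290); state += dt/6·(k1+2k2+2k3+k4)
t=0.010: state=(2.349, -0.123)
t=0.020: state=(2.348, -0.246)
t=0.030: state=(2.344, -0.368)
continuing one RK4 step at a time; state shown every 20 steps (Δt=0.2):
t=0.200: state=(2.104, -2.487)
t=0.400: state=(1.329, -5.278)
t=0.600: state=(0.087, -6.592)
t=0.710: state=(-0.597, -5.631)
next step: t=0.720: state=(-0.652, -5.491) — theta has crossed -0.64
linear interpolation between t=0.710 (-0.59654) and t=0.720 (-0.65215) → t≈0.718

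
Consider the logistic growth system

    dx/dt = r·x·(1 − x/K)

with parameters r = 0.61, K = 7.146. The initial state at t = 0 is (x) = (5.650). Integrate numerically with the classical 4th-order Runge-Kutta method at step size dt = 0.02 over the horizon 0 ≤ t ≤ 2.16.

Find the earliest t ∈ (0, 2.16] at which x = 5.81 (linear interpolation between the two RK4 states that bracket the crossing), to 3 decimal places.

t=0.000: state=(5.650)
step 1 (dt=0.02): k1=(0.722), k2=(0.719), k3=(0.719), k4=(0.716); state += dt/6·(k1+2k2+2k3+k4)
t=0.020: state=(5.664)
t=0.040: state=(5.679)
t=0.060: state=(5.693)
continuing one RK4 step at a time; state shown every 5 steps (Δt=0.1):
t=0.100: state=(5.721)
t=0.200: state=(5.789)
t=0.220: state=(5.803)
next step: t=0.240: state=(5.816) — x has crossed 5.81
linear interpolation between t=0.220 (5.80255) and t=0.240 (5.81581) → t≈0.231

t = 0.231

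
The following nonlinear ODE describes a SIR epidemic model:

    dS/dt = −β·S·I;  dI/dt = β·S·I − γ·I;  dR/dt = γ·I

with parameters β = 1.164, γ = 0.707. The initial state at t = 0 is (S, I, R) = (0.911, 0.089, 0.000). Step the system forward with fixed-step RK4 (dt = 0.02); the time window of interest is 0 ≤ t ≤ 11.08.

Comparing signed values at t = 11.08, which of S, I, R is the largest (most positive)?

t=0.000: state=(0.911, 0.089, 0.000)
step 1 (dt=0.02): k1=(-0.094, 0.031, 0.063), k2=(-0.095, 0.031, 0.063), k3=(-0.095, 0.031, 0.063), k4=(-0.095, 0.031, 0.063); state += dt/6·(k1+2k2+2k3+k4)
t=0.020: state=(0.909, 0.090, 0.001)
t=0.040: state=(0.907, 0.090, 0.003)
t=0.060: state=(0.905, 0.091, 0.004)
continuing one RK4 step at a time; state shown every 25 steps (Δt=0.5):
t=0.500: state=(0.861, 0.105, 0.034)
t=1.000: state=(0.807, 0.119, 0.074)
t=1.500: state=(0.750, 0.132, 0.118)
t=2.000: state=(0.692, 0.141, 0.167)
t=2.500: state=(0.637, 0.146, 0.218)
t=3.000: state=(0.585, 0.146, 0.269)
t=3.500: state=(0.538, 0.142, 0.320)
t=4.000: state=(0.496, 0.135, 0.369)
t=4.500: state=(0.460, 0.125, 0.415)
t=5.000: state=(0.429, 0.114, 0.457)
t=5.500: state=(0.403, 0.102, 0.495)
t=6.000: state=(0.381, 0.090, 0.529)
t=6.500: state=(0.363, 0.078, 0.559)
t=7.000: state=(0.348, 0.067, 0.585)
t=7.500: state=(0.336, 0.058, 0.607)
t=8.000: state=(0.325, 0.049, 0.626)
t=8.500: state=(0.317, 0.042, 0.642)
t=9.000: state=(0.310, 0.035, 0.655)
t=9.500: state=(0.304, 0.029, 0.666)
t=10.000: state=(0.299, 0.025, 0.676)
t=10.500: state=(0.295, 0.021, 0.684)
t=11.000: state=(0.292, 0.017, 0.691)
t=11.080: state=(0.292, 0.017, 0.692)
compare at T: S=0.292, I=0.017, R=0.692

largest component: R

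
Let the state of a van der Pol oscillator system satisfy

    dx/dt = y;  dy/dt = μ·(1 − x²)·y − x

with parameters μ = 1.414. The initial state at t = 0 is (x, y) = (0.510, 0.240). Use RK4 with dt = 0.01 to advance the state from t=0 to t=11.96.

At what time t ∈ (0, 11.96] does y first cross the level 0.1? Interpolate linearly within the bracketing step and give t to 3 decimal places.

t = 0.377

t=0.000: state=(0.510, 0.240)
step 1 (dt=0.01): k1=(0.240, -0.259), k2=(0.239, -0.262), k3=(0.239, -0.262), k4=(0.237, -0.265); state += dt/6·(k1+2k2+2k3+k4)
t=0.010: state=(0.512, 0.237)
t=0.020: state=(0.515, 0.235)
t=0.030: state=(0.517, 0.232)
t=0.370: state=(0.576, 0.103)
next step: t=0.380: state=(0.577, 0.099) — y has crossed 0.1
linear interpolation between t=0.370 (0.10332) and t=0.380 (0.09851) → t≈0.377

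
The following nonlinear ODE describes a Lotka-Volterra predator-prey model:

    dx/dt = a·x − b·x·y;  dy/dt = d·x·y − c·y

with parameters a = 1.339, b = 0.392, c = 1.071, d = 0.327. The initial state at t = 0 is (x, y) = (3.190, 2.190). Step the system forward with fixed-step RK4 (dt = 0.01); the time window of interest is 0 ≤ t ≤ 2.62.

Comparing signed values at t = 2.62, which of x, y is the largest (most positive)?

largest component: y

t=0.000: state=(3.190, 2.190)
step 1 (dt=0.01): k1=(1.533, -0.061), k2=(1.537, -0.056), k3=(1.537, -0.056), k4=(1.541, -0.050); state += dt/6·(k1+2k2+2k3+k4)
t=0.010: state=(3.205, 2.189)
t=0.020: state=(3.221, 2.189)
t=0.030: state=(3.236, 2.189)
continuing one RK4 step at a time; state shown every 10 steps (Δt=0.1):
t=0.100: state=(3.347, 2.189)
t=0.200: state=(3.511, 2.200)
t=0.300: state=(3.681, 2.224)
t=0.400: state=(3.855, 2.260)
t=0.500: state=(4.030, 2.310)
t=0.600: state=(4.203, 2.374)
t=0.700: state=(4.372, 2.454)
t=0.800: state=(4.531, 2.550)
t=0.900: state=(4.678, 2.664)
t=1.000: state=(4.806, 2.795)
t=1.100: state=(4.910, 2.943)
t=1.200: state=(4.986, 3.109)
t=1.300: state=(5.028, 3.291)
t=1.400: state=(5.034, 3.485)
t=1.500: state=(5.000, 3.690)
t=1.600: state=(4.927, 3.900)
t=1.700: state=(4.814, 4.109)
t=1.800: state=(4.666, 4.311)
t=1.900: state=(4.489, 4.499)
t=2.000: state=(4.288, 4.666)
t=2.100: state=(4.071, 4.806)
t=2.200: state=(3.846, 4.915)
t=2.300: state=(3.621, 4.989)
t=2.400: state=(3.402, 5.028)
t=2.500: state=(3.193, 5.031)
t=2.600: state=(2.998, 5.001)
t=2.620: state=(2.961, 4.992)
compare at T: x=2.961, y=4.992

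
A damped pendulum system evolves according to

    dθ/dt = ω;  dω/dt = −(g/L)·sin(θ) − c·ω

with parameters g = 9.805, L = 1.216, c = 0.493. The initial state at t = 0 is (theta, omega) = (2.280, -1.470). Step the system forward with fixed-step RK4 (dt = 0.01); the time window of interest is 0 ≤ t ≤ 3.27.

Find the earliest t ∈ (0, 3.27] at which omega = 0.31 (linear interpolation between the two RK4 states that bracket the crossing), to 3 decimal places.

t=0.000: state=(2.280, -1.470)
step 1 (dt=0.01): k1=(-1.470, -5.394), k2=(-1.497, -5.420), k3=(-1.497, -5.420), k4=(-1.524, -5.446); state += dt/6·(k1+2k2+2k3+k4)
t=0.010: state=(2.265, -1.524)
t=0.020: state=(2.250, -1.579)
t=0.030: state=(2.233, -1.634)
continuing one RK4 step at a time; state shown every 20 steps (Δt=0.2):
t=0.200: state=(1.871, -2.654)
t=0.400: state=(1.212, -3.913)
t=0.600: state=(0.344, -4.594)
t=0.800: state=(-0.537, -3.993)
t=1.000: state=(-1.189, -2.441)
t=1.200: state=(-1.503, -0.711)
t=1.320: state=(-1.529, 0.268)
next step: t=1.330: state=(-1.526, 0.347) — omega has crossed 0.31
linear interpolation between t=1.320 (0.26820) and t=1.330 (0.34724) → t≈1.325

t = 1.325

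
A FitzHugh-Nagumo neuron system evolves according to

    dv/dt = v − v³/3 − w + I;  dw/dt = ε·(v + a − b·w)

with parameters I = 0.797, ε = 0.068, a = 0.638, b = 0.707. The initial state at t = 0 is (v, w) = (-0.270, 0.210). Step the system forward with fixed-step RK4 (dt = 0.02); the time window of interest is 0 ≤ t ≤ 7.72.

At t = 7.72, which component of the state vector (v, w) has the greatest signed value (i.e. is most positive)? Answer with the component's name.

t=0.000: state=(-0.270, 0.210)
step 1 (dt=0.02): k1=(0.324, 0.015), k2=(0.326, 0.015), k3=(0.326, 0.015), k4=(0.329, 0.015); state += dt/6·(k1+2k2+2k3+k4)
t=0.020: state=(-0.263, 0.210)
t=0.040: state=(-0.257, 0.211)
t=0.060: state=(-0.250, 0.211)
continuing one RK4 step at a time; state shown every 25 steps (Δt=0.5):
t=0.500: state=(-0.065, 0.221)
t=1.000: state=(0.260, 0.240)
t=1.500: state=(0.753, 0.272)
t=2.000: state=(1.322, 0.322)
t=2.500: state=(1.700, 0.387)
t=3.000: state=(1.834, 0.459)
t=3.500: state=(1.855, 0.532)
t=4.000: state=(1.840, 0.603)
t=4.500: state=(1.816, 0.672)
t=5.000: state=(1.788, 0.738)
t=5.500: state=(1.759, 0.801)
t=6.000: state=(1.729, 0.862)
t=6.500: state=(1.699, 0.921)
t=7.000: state=(1.669, 0.977)
t=7.500: state=(1.639, 1.031)
t=7.720: state=(1.625, 1.053)
compare at T: v=1.625, w=1.053

largest component: v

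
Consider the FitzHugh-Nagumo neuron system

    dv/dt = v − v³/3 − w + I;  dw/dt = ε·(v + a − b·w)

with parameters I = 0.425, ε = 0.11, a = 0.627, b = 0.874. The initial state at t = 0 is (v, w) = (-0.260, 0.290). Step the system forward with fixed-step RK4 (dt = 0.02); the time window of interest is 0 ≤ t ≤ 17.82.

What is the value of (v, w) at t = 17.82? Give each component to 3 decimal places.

t=0.000: state=(-0.260, 0.290)
step 1 (dt=0.02): k1=(-0.119, 0.012), k2=(-0.120, 0.012), k3=(-0.120, 0.012), k4=(-0.122, 0.012); state += dt/6·(k1+2k2+2k3+k4)
t=0.020: state=(-0.262, 0.290)
t=0.040: state=(-0.265, 0.290)
t=0.060: state=(-0.267, 0.291)
continuing one RK4 step at a time; state shown every 50 steps (Δt=1):
t=1.000: state=(-0.458, 0.293)
t=2.000: state=(-0.860, 0.264)
t=3.000: state=(-1.304, 0.190)
t=4.000: state=(-1.485, 0.090)
t=5.000: state=(-1.484, -0.009)
t=6.000: state=(-1.429, -0.095)
t=7.000: state=(-1.361, -0.167)
t=8.000: state=(-1.288, -0.225)
t=9.000: state=(-1.213, -0.270)
t=10.000: state=(-1.135, -0.302)
t=11.000: state=(-1.053, -0.323)
t=12.000: state=(-0.964, -0.334)
t=13.000: state=(-0.864, -0.333)
t=14.000: state=(-0.740, -0.321)
t=15.000: state=(-0.568, -0.295)
t=16.000: state=(-0.276, -0.248)
t=17.000: state=(0.353, -0.159)
t=17.820: state=(1.249, -0.024)

(v, w) = (1.249, -0.024)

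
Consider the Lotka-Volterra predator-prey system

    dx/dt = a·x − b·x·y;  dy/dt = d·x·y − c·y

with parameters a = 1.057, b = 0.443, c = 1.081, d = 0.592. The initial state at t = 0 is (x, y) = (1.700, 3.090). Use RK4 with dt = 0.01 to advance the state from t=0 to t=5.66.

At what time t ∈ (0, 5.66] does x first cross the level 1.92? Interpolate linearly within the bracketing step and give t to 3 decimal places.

t=0.000: state=(1.700, 3.090)
step 1 (dt=0.01): k1=(-0.530, -0.231), k2=(-0.528, -0.235), k3=(-0.528, -0.235), k4=(-0.527, -0.240); state += dt/6·(k1+2k2+2k3+k4)
t=0.010: state=(1.695, 3.088)
t=0.020: state=(1.689, 3.085)
t=0.030: state=(1.684, 3.083)
continuing one RK4 step at a time; state shown every 20 steps (Δt=0.2):
t=0.200: state=(1.601, 3.026)
t=0.400: state=(1.519, 2.932)
t=0.600: state=(1.455, 2.816)
t=0.800: state=(1.408, 2.687)
t=1.000: state=(1.379, 2.552)
t=1.200: state=(1.367, 2.419)
t=1.400: state=(1.371, 2.291)
t=1.600: state=(1.390, 2.173)
t=1.800: state=(1.423, 2.068)
t=2.000: state=(1.470, 1.976)
t=2.200: state=(1.530, 1.901)
t=2.400: state=(1.601, 1.843)
t=2.600: state=(1.683, 1.804)
t=2.800: state=(1.774, 1.783)
t=3.000: state=(1.872, 1.782)
t=3.090: state=(1.917, 1.789)
next step: t=3.100: state=(1.922, 1.790) — x has crossed 1.92
linear interpolation between t=3.090 (1.91737) and t=3.100 (1.92244) → t≈3.095

t = 3.095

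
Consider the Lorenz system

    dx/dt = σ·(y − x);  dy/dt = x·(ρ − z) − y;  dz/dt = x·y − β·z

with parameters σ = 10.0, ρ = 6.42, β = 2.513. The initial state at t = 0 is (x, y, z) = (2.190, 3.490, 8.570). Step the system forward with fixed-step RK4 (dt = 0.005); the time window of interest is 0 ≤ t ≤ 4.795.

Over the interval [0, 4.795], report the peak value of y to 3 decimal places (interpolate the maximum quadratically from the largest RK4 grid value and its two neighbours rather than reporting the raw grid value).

t=0.000: state=(2.190, 3.490, 8.570)
step 1 (dt=0.005): k1=(13.000, -8.199, -13.893), k2=(12.470, -8.171, -13.738), k3=(12.484, -8.169, -13.744), k4=(11.967, -8.137, -13.595); state += dt/6·(k1+2k2+2k3+k4)
t=0.005: state=(2.252, 3.449, 8.501)
t=0.010: state=(2.310, 3.409, 8.434)
t=0.015: state=(2.362, 3.369, 8.368)
continuing one RK4 step at a time; state shown every 40 steps (Δt=0.2):
t=0.200: state=(2.618, 2.417, 6.346)
t=0.400: state=(2.386, 2.401, 4.744)
t=0.600: state=(2.683, 2.953, 3.921)
t=0.800: state=(3.393, 3.806, 4.009)
t=1.000: state=(4.165, 4.467, 4.967)
t=1.200: state=(4.403, 4.321, 6.062)
t=1.400: state=(3.958, 3.657, 6.289)
t=1.600: state=(3.429, 3.238, 5.755)
t=1.800: state=(3.243, 3.245, 5.145)
t=2.000: state=(3.394, 3.526, 4.870)
t=2.200: state=(3.700, 3.854, 5.022)
t=2.400: state=(3.927, 3.986, 5.422)
t=2.600: state=(3.916, 3.852, 5.716)
t=2.800: state=(3.733, 3.631, 5.699)
t=3.000: state=(3.569, 3.517, 5.481)
t=3.200: state=(3.537, 3.555, 5.279)
t=3.400: state=(3.620, 3.677, 5.228)
t=3.600: state=(3.731, 3.778, 5.326)
t=3.800: state=(3.784, 3.788, 5.467)
t=4.000: state=(3.754, 3.723, 5.536)
t=4.200: state=(3.685, 3.652, 5.500)
t=4.400: state=(3.639, 3.628, 5.416)
t=4.600: state=(3.642, 3.655, 5.357)
t=4.795: state=(3.678, 3.700, 5.358)
largest grid value and its neighbours: y(1.060)=4.51932, y(1.065)=4.51980, y(1.070)=4.51968
parabola through these three points peaks at t≈1.066 with y≈4.51983

max y = 4.520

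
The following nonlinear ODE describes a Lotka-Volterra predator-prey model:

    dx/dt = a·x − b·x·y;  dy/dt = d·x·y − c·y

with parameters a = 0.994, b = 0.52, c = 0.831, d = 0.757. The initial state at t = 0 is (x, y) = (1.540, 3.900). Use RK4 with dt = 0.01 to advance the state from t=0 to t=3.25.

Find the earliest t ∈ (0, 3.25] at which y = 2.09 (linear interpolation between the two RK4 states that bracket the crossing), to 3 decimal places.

t=0.000: state=(1.540, 3.900)
step 1 (dt=0.01): k1=(-1.592, 1.306), k2=(-1.589, 1.284), k3=(-1.589, 1.284), k4=(-1.586, 1.263); state += dt/6·(k1+2k2+2k3+k4)
t=0.010: state=(1.524, 3.913)
t=0.020: state=(1.508, 3.925)
t=0.030: state=(1.493, 3.937)
continuing one RK4 step at a time; state shown every 20 steps (Δt=0.2):
t=0.200: state=(1.239, 4.074)
t=0.400: state=(0.988, 4.081)
t=0.600: state=(0.793, 3.952)
t=0.800: state=(0.648, 3.731)
t=1.000: state=(0.544, 3.456)
t=1.200: state=(0.471, 3.160)
t=1.400: state=(0.420, 2.862)
t=1.600: state=(0.386, 2.575)
t=1.800: state=(0.365, 2.308)
t=1.970: state=(0.356, 2.099)
next step: t=1.980: state=(0.356, 2.088) — y has crossed 2.09
linear interpolation between t=1.970 (2.09929) and t=1.980 (2.08753) → t≈1.978

t = 1.978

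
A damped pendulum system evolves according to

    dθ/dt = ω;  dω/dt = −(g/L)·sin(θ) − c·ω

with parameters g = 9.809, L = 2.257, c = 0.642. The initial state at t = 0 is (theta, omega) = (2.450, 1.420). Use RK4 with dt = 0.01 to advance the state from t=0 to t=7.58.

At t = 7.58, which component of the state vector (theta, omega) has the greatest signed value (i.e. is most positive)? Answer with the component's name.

t=0.000: state=(2.450, 1.420)
step 1 (dt=0.01): k1=(1.420, -3.683), k2=(1.402, -3.648), k3=(1.402, -3.648), k4=(1.384, -3.613); state += dt/6·(k1+2k2+2k3+k4)
t=0.010: state=(2.464, 1.384)
t=0.020: state=(2.478, 1.348)
t=0.030: state=(2.491, 1.313)
continuing one RK4 step at a time; state shown every 25 steps (Δt=0.25):
t=0.250: state=(2.707, 0.691)
t=0.500: state=(2.817, 0.227)
t=0.750: state=(2.830, -0.114)
t=1.000: state=(2.762, -0.431)
t=1.250: state=(2.610, -0.803)
t=1.500: state=(2.351, -1.294)
t=1.750: state=(1.950, -1.932)
t=2.000: state=(1.379, -2.630)
t=2.250: state=(0.656, -3.076)
t=2.500: state=(-0.104, -2.873)
t=2.750: state=(-0.726, -2.025)
t=3.000: state=(-1.095, -0.920)
t=3.250: state=(-1.190, 0.139)
t=3.500: state=(-1.040, 1.026)
t=3.750: state=(-0.700, 1.642)
t=4.000: state=(-0.253, 1.854)
t=4.250: state=(0.188, 1.600)
t=4.500: state=(0.518, 1.001)
t=4.750: state=(0.678, 0.274)
t=5.000: state=(0.660, -0.400)
t=5.250: state=(0.493, -0.894)
t=5.500: state=(0.235, -1.119)
t=5.750: state=(-0.041, -1.045)
t=6.000: state=(-0.267, -0.727)
t=6.250: state=(-0.394, -0.283)
t=6.500: state=(-0.408, 0.159)
t=6.750: state=(-0.323, 0.500)
t=7.000: state=(-0.172, 0.673)
t=7.250: state=(-0.002, 0.658)
t=7.500: state=(0.143, 0.484)
t=7.580: state=(0.179, 0.405)
compare at T: theta=0.179, omega=0.405

largest component: omega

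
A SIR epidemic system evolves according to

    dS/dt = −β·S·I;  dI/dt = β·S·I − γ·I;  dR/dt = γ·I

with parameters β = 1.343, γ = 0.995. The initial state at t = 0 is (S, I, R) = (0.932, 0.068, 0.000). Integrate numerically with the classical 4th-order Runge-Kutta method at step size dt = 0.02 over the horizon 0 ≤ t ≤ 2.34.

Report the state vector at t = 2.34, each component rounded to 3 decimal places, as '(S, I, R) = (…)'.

t=0.000: state=(0.932, 0.068, 0.000)
step 1 (dt=0.02): k1=(-0.085, 0.017, 0.068), k2=(-0.085, 0.017, 0.068), k3=(-0.085, 0.017, 0.068), k4=(-0.085, 0.017, 0.068); state += dt/6·(k1+2k2+2k3+k4)
t=0.020: state=(0.930, 0.068, 0.001)
t=0.040: state=(0.929, 0.069, 0.003)
t=0.060: state=(0.927, 0.069, 0.004)
continuing one RK4 step at a time; state shown every 5 steps (Δt=0.1):
t=0.100: state=(0.923, 0.070, 0.007)
t=0.200: state=(0.915, 0.071, 0.014)
t=0.300: state=(0.906, 0.073, 0.021)
t=0.400: state=(0.897, 0.075, 0.028)
t=0.500: state=(0.888, 0.076, 0.036)
t=0.600: state=(0.879, 0.078, 0.044)
t=0.700: state=(0.870, 0.079, 0.051)
t=0.800: state=(0.860, 0.080, 0.059)
t=0.900: state=(0.851, 0.082, 0.067)
t=1.000: state=(0.842, 0.083, 0.076)
t=1.100: state=(0.832, 0.084, 0.084)
t=1.200: state=(0.823, 0.085, 0.092)
t=1.300: state=(0.814, 0.086, 0.101)
t=1.400: state=(0.804, 0.087, 0.109)
t=1.500: state=(0.795, 0.087, 0.118)
t=1.600: state=(0.786, 0.088, 0.127)
t=1.700: state=(0.776, 0.088, 0.135)
t=1.800: state=(0.767, 0.089, 0.144)
t=1.900: state=(0.758, 0.089, 0.153)
t=2.000: state=(0.749, 0.089, 0.162)
t=2.100: state=(0.740, 0.089, 0.171)
t=2.200: state=(0.731, 0.089, 0.180)
t=2.300: state=(0.723, 0.089, 0.188)
t=2.340: state=(0.719, 0.089, 0.192)

(S, I, R) = (0.719, 0.089, 0.192)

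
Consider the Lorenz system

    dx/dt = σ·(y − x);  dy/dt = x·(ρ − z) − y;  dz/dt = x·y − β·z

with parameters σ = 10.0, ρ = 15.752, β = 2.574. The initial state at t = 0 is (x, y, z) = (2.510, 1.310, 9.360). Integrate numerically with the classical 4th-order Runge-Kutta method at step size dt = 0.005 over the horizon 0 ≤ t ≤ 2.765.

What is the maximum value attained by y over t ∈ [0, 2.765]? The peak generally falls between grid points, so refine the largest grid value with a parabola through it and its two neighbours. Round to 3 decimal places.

max y = 11.550

t=0.000: state=(2.510, 1.310, 9.360)
step 1 (dt=0.005): k1=(-12.000, 14.734, -20.805), k2=(-11.332, 14.634, -20.619), k3=(-11.351, 14.644, -20.618), k4=(-10.700, 14.551, -20.434); state += dt/6·(k1+2k2+2k3+k4)
t=0.005: state=(2.453, 1.383, 9.257)
t=0.010: state=(2.403, 1.456, 9.156)
t=0.015: state=(2.358, 1.527, 9.056)
continuing one RK4 step at a time; state shown every 20 steps (Δt=0.1):
t=0.100: state=(2.277, 2.755, 7.642)
t=0.200: state=(3.252, 4.709, 6.804)
t=0.300: state=(5.223, 7.714, 7.591)
t=0.400: state=(8.060, 10.979, 11.524)
t=0.500: state=(10.076, 10.592, 18.167)
t=0.600: state=(8.624, 5.561, 20.973)
t=0.700: state=(5.273, 2.217, 18.429)
t=0.800: state=(3.035, 1.621, 14.873)
t=0.900: state=(2.269, 2.044, 11.897)
t=1.000: state=(2.434, 2.951, 9.699)
t=1.100: state=(3.288, 4.495, 8.426)
t=1.200: state=(4.894, 6.910, 8.575)
t=1.300: state=(7.224, 9.711, 11.175)
t=1.400: state=(9.240, 10.349, 16.326)
t=1.500: state=(8.834, 6.953, 19.847)
t=1.600: state=(6.256, 3.498, 18.719)
t=1.700: state=(4.011, 2.410, 15.705)
t=1.800: state=(3.049, 2.658, 12.882)
t=1.900: state=(3.101, 3.553, 10.774)
t=2.000: state=(3.912, 5.078, 9.649)
t=2.100: state=(5.426, 7.263, 10.012)
t=2.200: state=(7.412, 9.367, 12.571)
t=2.300: state=(8.790, 9.289, 16.702)
t=2.400: state=(8.133, 6.441, 18.963)
t=2.500: state=(6.036, 3.891, 17.799)
t=2.600: state=(4.313, 3.105, 15.265)
t=2.700: state=(3.632, 3.438, 12.896)
t=2.765: state=(3.682, 4.017, 11.717)
largest grid value and its neighbours: y(0.440)=11.54007, y(0.445)=11.54969, y(0.450)=11.54390
parabola through these three points peaks at t≈0.446 with y≈11.54981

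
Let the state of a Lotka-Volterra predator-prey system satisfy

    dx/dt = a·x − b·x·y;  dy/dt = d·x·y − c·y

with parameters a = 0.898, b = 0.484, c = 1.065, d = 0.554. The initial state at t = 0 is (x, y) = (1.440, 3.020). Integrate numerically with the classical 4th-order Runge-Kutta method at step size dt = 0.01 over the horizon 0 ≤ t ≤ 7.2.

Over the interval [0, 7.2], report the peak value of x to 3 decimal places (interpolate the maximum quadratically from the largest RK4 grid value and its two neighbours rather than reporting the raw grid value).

t=0.000: state=(1.440, 3.020)
step 1 (dt=0.01): k1=(-0.812, -0.807), k2=(-0.807, -0.813), k3=(-0.807, -0.813), k4=(-0.802, -0.818); state += dt/6·(k1+2k2+2k3+k4)
t=0.010: state=(1.432, 3.012)
t=0.020: state=(1.424, 3.004)
t=0.030: state=(1.416, 2.995)
continuing one RK4 step at a time; state shown every 25 steps (Δt=0.25):
t=0.250: state=(1.268, 2.789)
t=0.500: state=(1.150, 2.525)
t=0.750: state=(1.078, 2.257)
t=1.000: state=(1.043, 2.002)
t=1.250: state=(1.039, 1.772)
t=1.500: state=(1.063, 1.570)
t=1.750: state=(1.112, 1.398)
t=2.000: state=(1.186, 1.256)
t=2.250: state=(1.285, 1.141)
t=2.500: state=(1.408, 1.054)
t=2.750: state=(1.558, 0.991)
t=3.000: state=(1.734, 0.954)
t=3.250: state=(1.936, 0.942)
t=3.500: state=(2.161, 0.958)
t=3.750: state=(2.402, 1.007)
t=4.000: state=(2.649, 1.095)
t=4.250: state=(2.882, 1.231)
t=4.500: state=(3.074, 1.426)
t=4.750: state=(3.189, 1.687)
t=5.000: state=(3.193, 2.015)
t=5.250: state=(3.063, 2.384)
t=5.500: state=(2.810, 2.748)
t=5.750: state=(2.476, 3.038)
t=6.000: state=(2.122, 3.200)
t=6.250: state=(1.799, 3.215)
t=6.500: state=(1.535, 3.101)
t=6.750: state=(1.336, 2.896)
t=7.000: state=(1.195, 2.643)
t=7.200: state=(1.119, 2.427)
largest grid value and its neighbours: x(4.870)=3.20689, x(4.880)=3.20707, x(4.890)=3.20705
parabola through these three points peaks at t≈4.884 with x≈3.20709

max x = 3.207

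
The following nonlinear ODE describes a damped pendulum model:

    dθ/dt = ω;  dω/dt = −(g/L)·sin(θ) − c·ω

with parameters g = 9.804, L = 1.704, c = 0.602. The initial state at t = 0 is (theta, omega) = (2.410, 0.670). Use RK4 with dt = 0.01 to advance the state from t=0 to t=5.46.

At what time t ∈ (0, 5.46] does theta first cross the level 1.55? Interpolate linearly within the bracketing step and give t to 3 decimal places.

t=0.000: state=(2.410, 0.670)
step 1 (dt=0.01): k1=(0.670, -4.247), k2=(0.649, -4.220), k3=(0.649, -4.220), k4=(0.628, -4.194); state += dt/6·(k1+2k2+2k3+k4)
t=0.010: state=(2.416, 0.628)
t=0.020: state=(2.423, 0.586)
t=0.030: state=(2.428, 0.545)
continuing one RK4 step at a time; state shown every 20 steps (Δt=0.2):
t=0.200: state=(2.465, -0.097)
t=0.400: state=(2.376, -0.792)
t=0.600: state=(2.145, -1.530)
t=0.800: state=(1.758, -2.353)
t=0.880: state=(1.556, -2.689)
next step: t=0.890: state=(1.529, -2.730) — theta has crossed 1.55
linear interpolation between t=0.880 (1.55620) and t=0.890 (1.52911) → t≈0.882

t = 0.882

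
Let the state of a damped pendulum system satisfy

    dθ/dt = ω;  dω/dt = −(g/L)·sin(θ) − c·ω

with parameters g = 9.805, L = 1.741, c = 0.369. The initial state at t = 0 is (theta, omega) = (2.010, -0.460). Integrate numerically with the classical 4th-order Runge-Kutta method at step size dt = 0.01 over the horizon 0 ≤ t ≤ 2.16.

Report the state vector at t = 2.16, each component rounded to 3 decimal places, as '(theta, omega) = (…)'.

t=0.000: state=(2.010, -0.460)
step 1 (dt=0.01): k1=(-0.460, -4.928), k2=(-0.485, -4.924), k3=(-0.485, -4.924), k4=(-0.509, -4.921); state += dt/6·(k1+2k2+2k3+k4)
t=0.010: state=(2.005, -0.509)
t=0.020: state=(2.000, -0.558)
t=0.030: state=(1.994, -0.608)
continuing one RK4 step at a time; state shown every 10 steps (Δt=0.1):
t=0.100: state=(1.939, -0.951)
t=0.200: state=(1.820, -1.442)
t=0.300: state=(1.651, -1.934)
t=0.400: state=(1.433, -2.416)
t=0.500: state=(1.169, -2.860)
t=0.600: state=(0.864, -3.226)
t=0.700: state=(0.528, -3.462)
t=0.800: state=(0.177, -3.526)
t=0.900: state=(-0.171, -3.399)
t=1.000: state=(-0.497, -3.094)
t=1.100: state=(-0.785, -2.650)
t=1.200: state=(-1.024, -2.119)
t=1.300: state=(-1.207, -1.545)
t=1.400: state=(-1.332, -0.961)
t=1.500: state=(-1.400, -0.384)
t=1.600: state=(-1.410, 0.176)
t=1.700: state=(-1.365, 0.713)
t=1.800: state=(-1.268, 1.223)
t=1.900: state=(-1.122, 1.693)
t=2.000: state=(-0.931, 2.105)
t=2.100: state=(-0.704, 2.432)
t=2.160: state=(-0.553, 2.575)

(theta, omega) = (-0.553, 2.575)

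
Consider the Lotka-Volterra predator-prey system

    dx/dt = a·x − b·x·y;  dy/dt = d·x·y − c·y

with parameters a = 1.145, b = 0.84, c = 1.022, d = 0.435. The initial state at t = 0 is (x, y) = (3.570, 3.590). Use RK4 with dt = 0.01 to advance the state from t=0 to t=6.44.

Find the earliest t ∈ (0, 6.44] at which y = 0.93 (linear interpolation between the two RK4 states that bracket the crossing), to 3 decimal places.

t = 2.265

t=0.000: state=(3.570, 3.590)
step 1 (dt=0.01): k1=(-6.678, 1.906), k2=(-6.644, 1.859), k3=(-6.644, 1.859), k4=(-6.608, 1.812); state += dt/6·(k1+2k2+2k3+k4)
t=0.010: state=(3.504, 3.609)
t=0.020: state=(3.438, 3.626)
t=0.030: state=(3.373, 3.643)
continuing one RK4 step at a time; state shown every 25 steps (Δt=0.25):
t=0.250: state=(2.171, 3.779)
t=0.500: state=(1.335, 3.526)
t=0.750: state=(0.887, 3.074)
t=1.000: state=(0.652, 2.585)
t=1.250: state=(0.530, 2.134)
t=1.500: state=(0.470, 1.744)
t=1.750: state=(0.449, 1.420)
t=2.000: state=(0.457, 1.155)
t=2.250: state=(0.489, 0.941)
t=2.260: state=(0.490, 0.934)
next step: t=2.270: state=(0.492, 0.926) — y has crossed 0.93
linear interpolation between t=2.260 (0.93390) and t=2.270 (0.92638) → t≈2.265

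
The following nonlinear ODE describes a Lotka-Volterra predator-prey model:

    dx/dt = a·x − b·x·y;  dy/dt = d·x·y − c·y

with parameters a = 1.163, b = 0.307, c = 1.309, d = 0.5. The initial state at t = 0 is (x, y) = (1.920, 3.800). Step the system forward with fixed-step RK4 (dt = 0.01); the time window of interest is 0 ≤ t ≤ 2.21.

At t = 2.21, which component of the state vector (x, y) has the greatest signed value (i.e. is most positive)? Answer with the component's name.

t=0.000: state=(1.920, 3.800)
step 1 (dt=0.01): k1=(-0.007, -1.326), k2=(-0.003, -1.324), k3=(-0.003, -1.324), k4=(0.001, -1.322); state += dt/6·(k1+2k2+2k3+k4)
t=0.010: state=(1.920, 3.787)
t=0.020: state=(1.920, 3.774)
t=0.030: state=(1.920, 3.760)
continuing one RK4 step at a time; state shown every 10 steps (Δt=0.1):
t=0.100: state=(1.923, 3.670)
t=0.200: state=(1.934, 3.545)
t=0.300: state=(1.952, 3.428)
t=0.400: state=(1.977, 3.317)
t=0.500: state=(2.009, 3.215)
t=0.600: state=(2.048, 3.122)
t=0.700: state=(2.093, 3.037)
t=0.800: state=(2.144, 2.962)
t=0.900: state=(2.201, 2.897)
t=1.000: state=(2.264, 2.842)
t=1.100: state=(2.333, 2.797)
t=1.200: state=(2.406, 2.762)
t=1.300: state=(2.484, 2.738)
t=1.400: state=(2.566, 2.726)
t=1.500: state=(2.652, 2.724)
t=1.600: state=(2.739, 2.735)
t=1.700: state=(2.828, 2.758)
t=1.800: state=(2.918, 2.793)
t=1.900: state=(3.006, 2.841)
t=2.000: state=(3.092, 2.903)
t=2.100: state=(3.174, 2.979)
t=2.200: state=(3.249, 3.069)
t=2.210: state=(3.256, 3.079)
compare at T: x=3.256, y=3.079

largest component: x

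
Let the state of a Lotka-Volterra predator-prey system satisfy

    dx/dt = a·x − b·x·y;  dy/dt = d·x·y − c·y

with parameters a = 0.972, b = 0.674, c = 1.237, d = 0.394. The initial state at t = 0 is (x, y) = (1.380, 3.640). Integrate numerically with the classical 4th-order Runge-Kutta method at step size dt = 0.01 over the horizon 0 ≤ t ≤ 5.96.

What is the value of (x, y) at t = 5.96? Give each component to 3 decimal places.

t=0.000: state=(1.380, 3.640)
step 1 (dt=0.01): k1=(-2.044, -2.524), k2=(-2.017, -2.529), k3=(-2.018, -2.529), k4=(-1.991, -2.535); state += dt/6·(k1+2k2+2k3+k4)
t=0.010: state=(1.360, 3.615)
t=0.020: state=(1.340, 3.589)
t=0.030: state=(1.321, 3.564)
continuing one RK4 step at a time; state shown every 20 steps (Δt=0.2):
t=0.200: state=(1.062, 3.126)
t=0.400: state=(0.876, 2.633)
t=0.600: state=(0.769, 2.192)
t=0.800: state=(0.713, 1.814)
t=1.000: state=(0.693, 1.497)
t=1.200: state=(0.701, 1.235)
t=1.400: state=(0.732, 1.020)
t=1.600: state=(0.784, 0.845)
t=1.800: state=(0.858, 0.704)
t=2.000: state=(0.956, 0.590)
t=2.200: state=(1.079, 0.499)
t=2.400: state=(1.231, 0.427)
t=2.600: state=(1.417, 0.370)
t=2.800: state=(1.643, 0.326)
t=3.000: state=(1.914, 0.293)
t=3.200: state=(2.239, 0.269)
t=3.400: state=(2.625, 0.254)
t=3.600: state=(3.082, 0.248)
t=3.800: state=(3.620, 0.253)
t=4.000: state=(4.245, 0.269)
t=4.200: state=(4.963, 0.301)
t=4.400: state=(5.768, 0.359)
t=4.600: state=(6.635, 0.457)
t=4.800: state=(7.500, 0.623)
t=5.000: state=(8.232, 0.905)
t=5.200: state=(8.596, 1.376)
t=5.400: state=(8.284, 2.101)
t=5.600: state=(7.130, 3.026)
t=5.800: state=(5.421, 3.881)
t=5.960: state=(4.065, 4.290)

(x, y) = (4.065, 4.290)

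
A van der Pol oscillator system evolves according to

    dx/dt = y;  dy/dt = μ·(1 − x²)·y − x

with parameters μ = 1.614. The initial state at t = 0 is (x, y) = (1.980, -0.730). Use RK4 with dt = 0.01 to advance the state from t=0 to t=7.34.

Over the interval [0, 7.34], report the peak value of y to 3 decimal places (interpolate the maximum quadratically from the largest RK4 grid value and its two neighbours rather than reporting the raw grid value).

max y = 3.356

t=0.000: state=(1.980, -0.730)
step 1 (dt=0.01): k1=(-0.730, 1.461), k2=(-0.723, 1.413), k3=(-0.723, 1.414), k4=(-0.716, 1.368); state += dt/6·(k1+2k2+2k3+k4)
t=0.010: state=(1.973, -0.716)
t=0.020: state=(1.966, -0.703)
t=0.030: state=(1.959, -0.690)
continuing one RK4 step at a time; state shown every 25 steps (Δt=0.25):
t=0.250: state=(1.826, -0.552)
t=0.500: state=(1.691, -0.537)
t=0.750: state=(1.553, -0.578)
t=1.000: state=(1.399, -0.655)
t=1.250: state=(1.222, -0.777)
t=1.500: state=(1.005, -0.971)
t=1.750: state=(0.725, -1.299)
t=2.000: state=(0.335, -1.880)
t=2.250: state=(-0.245, -2.804)
t=2.500: state=(-1.041, -3.332)
t=2.750: state=(-1.731, -1.908)
t=3.000: state=(-1.994, -0.381)
t=3.250: state=(-2.006, 0.178)
t=3.500: state=(-1.937, 0.348)
t=3.750: state=(-1.840, 0.419)
t=4.000: state=(-1.728, 0.473)
t=4.250: state=(-1.603, 0.531)
t=4.500: state=(-1.462, 0.606)
t=4.750: state=(-1.298, 0.712)
t=5.000: state=(-1.101, 0.872)
t=5.250: state=(-0.853, 1.134)
t=5.500: state=(-0.518, 1.589)
t=5.750: state=(-0.031, 2.373)
t=6.000: state=(0.683, 3.278)
t=6.250: state=(1.481, 2.715)
t=6.500: state=(1.927, 0.898)
t=6.750: state=(2.016, -0.017)
t=7.000: state=(1.971, -0.296)
t=7.250: state=(1.883, -0.394)
t=7.340: state=(1.846, -0.416)
largest grid value and its neighbours: y(6.060)=3.35447, y(6.070)=3.35578, y(6.080)=3.35343
parabola through these three points peaks at t≈6.069 with y≈3.35582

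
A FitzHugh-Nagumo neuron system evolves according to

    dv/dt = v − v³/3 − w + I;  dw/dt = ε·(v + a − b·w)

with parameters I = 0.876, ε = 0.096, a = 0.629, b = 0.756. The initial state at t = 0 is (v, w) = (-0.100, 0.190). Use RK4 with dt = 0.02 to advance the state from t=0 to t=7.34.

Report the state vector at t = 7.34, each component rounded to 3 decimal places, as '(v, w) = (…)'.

t=0.000: state=(-0.100, 0.190)
step 1 (dt=0.02): k1=(0.586, 0.037), k2=(0.592, 0.038), k3=(0.592, 0.038), k4=(0.597, 0.038); state += dt/6·(k1+2k2+2k3+k4)
t=0.020: state=(-0.088, 0.191)
t=0.040: state=(-0.076, 0.192)
t=0.060: state=(-0.064, 0.192)
continuing one RK4 step at a time; state shown every 25 steps (Δt=0.5):
t=0.500: state=(0.273, 0.216)
t=1.000: state=(0.827, 0.264)
t=1.500: state=(1.422, 0.337)
t=2.000: state=(1.763, 0.431)
t=2.500: state=(1.860, 0.532)
t=3.000: state=(1.860, 0.630)
t=3.500: state=(1.832, 0.725)
t=4.000: state=(1.797, 0.814)
t=4.500: state=(1.759, 0.898)
t=5.000: state=(1.720, 0.978)
t=5.500: state=(1.681, 1.053)
t=6.000: state=(1.641, 1.123)
t=6.500: state=(1.601, 1.189)
t=7.000: state=(1.561, 1.251)
t=7.340: state=(1.533, 1.291)

(v, w) = (1.533, 1.291)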